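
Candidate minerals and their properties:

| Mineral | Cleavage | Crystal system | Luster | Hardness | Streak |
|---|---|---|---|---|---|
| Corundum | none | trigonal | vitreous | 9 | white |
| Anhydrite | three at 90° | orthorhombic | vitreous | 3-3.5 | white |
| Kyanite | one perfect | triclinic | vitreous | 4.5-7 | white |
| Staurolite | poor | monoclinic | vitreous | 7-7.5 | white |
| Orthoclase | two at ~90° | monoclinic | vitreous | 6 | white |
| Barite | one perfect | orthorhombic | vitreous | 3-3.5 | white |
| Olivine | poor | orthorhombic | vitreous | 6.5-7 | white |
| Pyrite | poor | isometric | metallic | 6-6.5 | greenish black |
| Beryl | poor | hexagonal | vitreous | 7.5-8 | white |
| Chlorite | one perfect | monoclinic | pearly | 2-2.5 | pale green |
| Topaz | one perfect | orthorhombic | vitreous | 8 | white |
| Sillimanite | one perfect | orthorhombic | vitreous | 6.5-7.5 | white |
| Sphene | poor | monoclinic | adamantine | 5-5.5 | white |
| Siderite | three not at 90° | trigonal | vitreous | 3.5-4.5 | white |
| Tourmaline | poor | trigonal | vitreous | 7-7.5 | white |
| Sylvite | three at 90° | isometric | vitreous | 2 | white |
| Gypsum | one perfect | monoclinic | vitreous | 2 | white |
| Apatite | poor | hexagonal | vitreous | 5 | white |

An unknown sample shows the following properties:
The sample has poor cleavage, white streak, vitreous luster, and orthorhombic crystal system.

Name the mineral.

Poor cleavage — Staurolite, Olivine, Pyrite, Beryl, Sphene, Tourmaline, Apatite remain.
White streak eliminates Pyrite.
Vitreous luster eliminates Sphene.
Orthorhombic crystal system — leaves Olivine.
The only mineral consistent with every observation is Olivine.

Olivine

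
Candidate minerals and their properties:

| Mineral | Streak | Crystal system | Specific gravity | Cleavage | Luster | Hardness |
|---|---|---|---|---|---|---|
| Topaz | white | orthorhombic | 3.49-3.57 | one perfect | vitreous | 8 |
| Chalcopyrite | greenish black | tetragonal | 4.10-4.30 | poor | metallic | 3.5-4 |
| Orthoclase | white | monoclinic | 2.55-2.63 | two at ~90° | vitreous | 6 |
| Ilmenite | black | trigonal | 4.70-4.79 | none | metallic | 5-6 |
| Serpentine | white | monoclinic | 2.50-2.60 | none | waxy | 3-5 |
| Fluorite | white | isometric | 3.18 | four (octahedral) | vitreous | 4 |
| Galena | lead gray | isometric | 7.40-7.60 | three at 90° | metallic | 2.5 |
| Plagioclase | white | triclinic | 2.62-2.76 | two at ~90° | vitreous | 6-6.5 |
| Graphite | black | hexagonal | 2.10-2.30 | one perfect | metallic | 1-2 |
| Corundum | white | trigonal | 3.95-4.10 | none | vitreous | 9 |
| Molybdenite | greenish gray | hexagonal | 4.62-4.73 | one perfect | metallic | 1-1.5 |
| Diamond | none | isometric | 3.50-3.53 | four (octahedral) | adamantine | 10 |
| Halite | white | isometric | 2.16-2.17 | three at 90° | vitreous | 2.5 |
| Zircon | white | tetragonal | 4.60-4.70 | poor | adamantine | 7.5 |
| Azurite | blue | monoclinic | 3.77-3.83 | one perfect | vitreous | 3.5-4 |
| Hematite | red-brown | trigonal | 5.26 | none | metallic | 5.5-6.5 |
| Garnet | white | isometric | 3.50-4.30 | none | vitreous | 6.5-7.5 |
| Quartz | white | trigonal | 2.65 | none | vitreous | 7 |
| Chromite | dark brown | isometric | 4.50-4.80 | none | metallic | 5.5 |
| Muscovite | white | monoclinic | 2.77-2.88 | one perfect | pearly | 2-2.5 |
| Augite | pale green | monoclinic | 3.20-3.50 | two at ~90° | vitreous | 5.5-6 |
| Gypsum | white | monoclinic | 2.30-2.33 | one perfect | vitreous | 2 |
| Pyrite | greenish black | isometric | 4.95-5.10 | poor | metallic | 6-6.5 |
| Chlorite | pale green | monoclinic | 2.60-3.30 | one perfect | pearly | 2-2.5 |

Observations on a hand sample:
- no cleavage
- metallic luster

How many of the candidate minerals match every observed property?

No cleavage — Ilmenite, Serpentine, Corundum, Hematite, Garnet, Quartz, Chromite remain.
Metallic luster — narrows the field to Ilmenite, Hematite, Chromite.
The minerals that satisfy all observations are Chromite, Hematite, Ilmenite.
That is 3 minerals.

3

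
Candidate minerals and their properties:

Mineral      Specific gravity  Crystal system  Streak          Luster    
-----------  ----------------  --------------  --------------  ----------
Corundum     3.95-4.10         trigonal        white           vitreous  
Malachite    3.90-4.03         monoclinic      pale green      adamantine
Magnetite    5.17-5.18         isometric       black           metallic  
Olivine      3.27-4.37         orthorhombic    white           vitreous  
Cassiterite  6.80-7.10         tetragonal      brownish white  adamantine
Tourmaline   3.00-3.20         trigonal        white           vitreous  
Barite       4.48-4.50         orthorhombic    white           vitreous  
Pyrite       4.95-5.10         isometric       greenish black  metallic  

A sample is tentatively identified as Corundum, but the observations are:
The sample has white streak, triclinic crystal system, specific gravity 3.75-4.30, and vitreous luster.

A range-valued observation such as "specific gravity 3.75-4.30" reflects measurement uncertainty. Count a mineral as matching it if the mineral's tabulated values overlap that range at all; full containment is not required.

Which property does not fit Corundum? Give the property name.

crystal system

White streak: Corundum has white streak — agrees.
Triclinic crystal system: Corundum has trigonal system — does not match.
Specific gravity 3.75-4.30: Corundum has SG 3.95-4.10 — agrees.
Vitreous luster: Corundum has vitreous luster — agrees.
Only the crystal system is inconsistent.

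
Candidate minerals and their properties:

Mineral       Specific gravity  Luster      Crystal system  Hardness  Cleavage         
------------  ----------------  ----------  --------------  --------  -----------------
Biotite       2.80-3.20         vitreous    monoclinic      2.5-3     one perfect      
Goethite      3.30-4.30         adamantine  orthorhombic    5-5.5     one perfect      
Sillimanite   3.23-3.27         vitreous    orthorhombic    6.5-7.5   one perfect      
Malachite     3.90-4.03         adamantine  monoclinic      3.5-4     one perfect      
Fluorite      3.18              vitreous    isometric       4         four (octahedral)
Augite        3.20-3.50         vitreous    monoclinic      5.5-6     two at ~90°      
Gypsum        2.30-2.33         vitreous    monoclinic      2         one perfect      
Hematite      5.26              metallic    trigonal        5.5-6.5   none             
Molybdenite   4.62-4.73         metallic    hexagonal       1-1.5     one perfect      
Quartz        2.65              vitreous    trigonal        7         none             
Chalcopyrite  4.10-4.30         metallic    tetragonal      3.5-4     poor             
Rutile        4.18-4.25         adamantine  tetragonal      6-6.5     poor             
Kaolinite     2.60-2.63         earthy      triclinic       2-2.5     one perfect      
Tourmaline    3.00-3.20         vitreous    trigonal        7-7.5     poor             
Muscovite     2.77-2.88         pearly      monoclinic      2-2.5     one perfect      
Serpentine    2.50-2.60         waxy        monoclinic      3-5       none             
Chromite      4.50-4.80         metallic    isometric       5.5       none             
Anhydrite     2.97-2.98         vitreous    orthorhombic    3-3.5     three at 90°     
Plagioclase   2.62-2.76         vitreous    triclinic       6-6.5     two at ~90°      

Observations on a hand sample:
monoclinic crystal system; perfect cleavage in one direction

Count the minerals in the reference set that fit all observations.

4

Monoclinic crystal system — leaves Biotite, Malachite, Augite, Gypsum, Muscovite, Serpentine.
Perfect cleavage in one direction eliminates Augite, Serpentine.
The minerals that satisfy all observations are Biotite, Gypsum, Malachite, Muscovite.
That is 4 minerals.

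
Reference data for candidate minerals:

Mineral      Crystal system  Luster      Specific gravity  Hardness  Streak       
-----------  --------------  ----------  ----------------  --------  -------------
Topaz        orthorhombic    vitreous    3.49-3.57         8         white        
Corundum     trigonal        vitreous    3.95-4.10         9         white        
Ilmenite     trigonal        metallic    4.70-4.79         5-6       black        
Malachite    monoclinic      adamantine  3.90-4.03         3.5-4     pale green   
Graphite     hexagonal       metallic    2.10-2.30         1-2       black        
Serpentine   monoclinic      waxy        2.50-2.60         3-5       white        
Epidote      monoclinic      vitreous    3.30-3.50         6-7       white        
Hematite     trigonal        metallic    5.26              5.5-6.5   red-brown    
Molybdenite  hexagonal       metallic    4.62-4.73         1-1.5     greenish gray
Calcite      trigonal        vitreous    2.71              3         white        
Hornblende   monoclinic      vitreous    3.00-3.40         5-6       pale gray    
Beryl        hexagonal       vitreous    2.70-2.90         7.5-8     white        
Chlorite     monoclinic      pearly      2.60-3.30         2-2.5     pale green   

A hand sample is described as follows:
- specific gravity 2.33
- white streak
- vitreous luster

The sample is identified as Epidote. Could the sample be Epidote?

No

Specific gravity 2.33 — Epidote has SG 3.30-3.50; a mismatch.
White streak — consistent with Epidote (white streak).
Vitreous luster — consistent with Epidote (vitreous luster).
Specific gravity alone is enough to reject Epidote.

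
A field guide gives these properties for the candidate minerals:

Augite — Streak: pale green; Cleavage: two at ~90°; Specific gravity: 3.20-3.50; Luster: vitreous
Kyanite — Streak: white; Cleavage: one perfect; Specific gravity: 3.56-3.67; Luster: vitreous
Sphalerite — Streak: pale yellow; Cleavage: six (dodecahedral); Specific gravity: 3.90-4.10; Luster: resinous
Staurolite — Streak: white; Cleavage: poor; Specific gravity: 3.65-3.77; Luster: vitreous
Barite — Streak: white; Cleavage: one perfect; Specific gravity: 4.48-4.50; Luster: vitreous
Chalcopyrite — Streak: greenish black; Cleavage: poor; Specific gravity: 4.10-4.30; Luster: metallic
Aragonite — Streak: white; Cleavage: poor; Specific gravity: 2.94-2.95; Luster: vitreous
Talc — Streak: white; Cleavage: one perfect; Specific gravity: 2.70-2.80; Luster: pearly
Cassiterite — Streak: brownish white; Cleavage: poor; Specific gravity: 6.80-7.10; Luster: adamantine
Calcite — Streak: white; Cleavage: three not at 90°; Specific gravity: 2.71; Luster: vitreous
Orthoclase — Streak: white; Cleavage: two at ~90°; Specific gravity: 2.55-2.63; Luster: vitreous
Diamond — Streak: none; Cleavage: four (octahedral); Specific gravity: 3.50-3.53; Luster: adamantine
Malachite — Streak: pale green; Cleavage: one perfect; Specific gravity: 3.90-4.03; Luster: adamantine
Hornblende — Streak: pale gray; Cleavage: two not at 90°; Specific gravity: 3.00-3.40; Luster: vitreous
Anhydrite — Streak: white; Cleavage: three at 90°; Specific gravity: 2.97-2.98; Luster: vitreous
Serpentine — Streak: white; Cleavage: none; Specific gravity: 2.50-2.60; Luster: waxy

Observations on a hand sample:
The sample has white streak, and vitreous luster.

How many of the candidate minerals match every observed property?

7

White streak: Kyanite, Staurolite, Barite, Aragonite, Talc, Calcite, Orthoclase, Anhydrite, Serpentine remain.
Vitreous luster excludes Talc, Serpentine.
Remaining candidates: Anhydrite, Aragonite, Barite, Calcite, Kyanite, Orthoclase, Staurolite.
That is 7 minerals.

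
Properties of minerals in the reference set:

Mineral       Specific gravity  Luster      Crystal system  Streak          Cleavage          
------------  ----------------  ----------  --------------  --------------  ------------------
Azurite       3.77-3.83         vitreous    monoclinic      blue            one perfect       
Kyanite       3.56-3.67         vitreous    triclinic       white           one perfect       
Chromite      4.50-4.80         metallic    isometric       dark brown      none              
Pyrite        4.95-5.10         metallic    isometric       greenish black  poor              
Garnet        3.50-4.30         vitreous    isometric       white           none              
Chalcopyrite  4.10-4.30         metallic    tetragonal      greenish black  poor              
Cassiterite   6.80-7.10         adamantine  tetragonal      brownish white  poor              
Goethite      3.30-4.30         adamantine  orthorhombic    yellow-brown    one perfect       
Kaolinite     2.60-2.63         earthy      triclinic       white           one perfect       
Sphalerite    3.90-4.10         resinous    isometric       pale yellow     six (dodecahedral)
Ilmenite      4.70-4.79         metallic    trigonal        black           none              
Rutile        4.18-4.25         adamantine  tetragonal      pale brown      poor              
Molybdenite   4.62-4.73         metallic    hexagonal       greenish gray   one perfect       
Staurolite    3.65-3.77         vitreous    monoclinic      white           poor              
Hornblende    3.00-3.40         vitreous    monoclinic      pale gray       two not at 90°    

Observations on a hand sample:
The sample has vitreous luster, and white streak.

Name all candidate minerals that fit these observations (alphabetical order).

Garnet, Kyanite, Staurolite

Vitreous luster: only Azurite, Kyanite, Garnet, Staurolite, Hornblende remain.
White streak excludes Azurite, Hornblende.
The minerals that satisfy all observations are Garnet, Kyanite, Staurolite.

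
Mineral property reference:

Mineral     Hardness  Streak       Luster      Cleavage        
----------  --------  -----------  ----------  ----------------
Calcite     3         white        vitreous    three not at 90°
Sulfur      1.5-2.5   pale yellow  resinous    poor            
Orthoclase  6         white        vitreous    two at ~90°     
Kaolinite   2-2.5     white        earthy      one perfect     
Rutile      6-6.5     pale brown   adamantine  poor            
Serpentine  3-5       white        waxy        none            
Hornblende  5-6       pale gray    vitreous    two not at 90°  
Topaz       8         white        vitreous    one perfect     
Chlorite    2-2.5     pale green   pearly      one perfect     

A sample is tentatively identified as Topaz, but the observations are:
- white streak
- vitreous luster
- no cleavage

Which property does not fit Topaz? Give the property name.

cleavage

White streak: Topaz has white streak — within range.
Vitreous luster: Topaz has vitreous luster — within range.
No cleavage: Topaz has cleavage one perfect — outside the reference range.
Only the cleavage is inconsistent.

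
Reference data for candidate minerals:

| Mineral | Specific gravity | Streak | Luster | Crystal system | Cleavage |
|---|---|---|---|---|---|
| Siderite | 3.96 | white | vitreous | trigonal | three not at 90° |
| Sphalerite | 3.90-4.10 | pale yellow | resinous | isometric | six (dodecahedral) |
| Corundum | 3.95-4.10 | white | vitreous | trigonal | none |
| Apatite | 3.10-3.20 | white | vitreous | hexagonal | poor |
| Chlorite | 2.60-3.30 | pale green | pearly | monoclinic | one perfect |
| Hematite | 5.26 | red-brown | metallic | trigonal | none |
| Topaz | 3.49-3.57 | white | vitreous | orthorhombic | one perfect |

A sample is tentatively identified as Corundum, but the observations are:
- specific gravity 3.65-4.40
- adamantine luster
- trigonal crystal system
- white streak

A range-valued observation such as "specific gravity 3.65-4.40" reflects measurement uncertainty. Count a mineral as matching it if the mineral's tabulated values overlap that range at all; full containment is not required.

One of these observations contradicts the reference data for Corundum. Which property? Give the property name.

luster

Specific gravity 3.65-4.40: Corundum has SG 3.95-4.10 — within range.
Adamantine luster: Corundum has vitreous luster — does not match.
Trigonal crystal system: Corundum has trigonal system — within range.
White streak: Corundum has white streak — within range.
The luster is the one property that does not fit.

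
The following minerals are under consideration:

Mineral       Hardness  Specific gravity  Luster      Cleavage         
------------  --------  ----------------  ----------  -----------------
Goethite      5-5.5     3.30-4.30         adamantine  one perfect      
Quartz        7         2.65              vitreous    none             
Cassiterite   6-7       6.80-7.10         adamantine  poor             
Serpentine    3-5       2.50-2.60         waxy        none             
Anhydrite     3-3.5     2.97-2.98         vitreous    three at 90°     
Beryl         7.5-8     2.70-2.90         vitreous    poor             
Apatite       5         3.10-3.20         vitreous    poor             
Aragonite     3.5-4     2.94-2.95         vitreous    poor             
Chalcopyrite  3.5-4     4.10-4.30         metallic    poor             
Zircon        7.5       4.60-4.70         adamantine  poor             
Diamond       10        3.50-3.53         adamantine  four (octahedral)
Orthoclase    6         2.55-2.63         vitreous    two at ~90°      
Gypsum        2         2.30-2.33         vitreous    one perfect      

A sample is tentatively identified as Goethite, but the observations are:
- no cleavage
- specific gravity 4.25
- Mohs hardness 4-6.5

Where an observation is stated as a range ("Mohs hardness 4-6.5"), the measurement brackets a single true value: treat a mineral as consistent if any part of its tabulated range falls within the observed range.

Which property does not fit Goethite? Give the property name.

No cleavage: Goethite has cleavage one perfect — does not match.
Specific gravity 4.25: Goethite has SG 3.30-4.30 — agrees.
Mohs hardness 4-6.5: Goethite has hardness 5-5.5 — agrees.
Only the cleavage is inconsistent.

cleavage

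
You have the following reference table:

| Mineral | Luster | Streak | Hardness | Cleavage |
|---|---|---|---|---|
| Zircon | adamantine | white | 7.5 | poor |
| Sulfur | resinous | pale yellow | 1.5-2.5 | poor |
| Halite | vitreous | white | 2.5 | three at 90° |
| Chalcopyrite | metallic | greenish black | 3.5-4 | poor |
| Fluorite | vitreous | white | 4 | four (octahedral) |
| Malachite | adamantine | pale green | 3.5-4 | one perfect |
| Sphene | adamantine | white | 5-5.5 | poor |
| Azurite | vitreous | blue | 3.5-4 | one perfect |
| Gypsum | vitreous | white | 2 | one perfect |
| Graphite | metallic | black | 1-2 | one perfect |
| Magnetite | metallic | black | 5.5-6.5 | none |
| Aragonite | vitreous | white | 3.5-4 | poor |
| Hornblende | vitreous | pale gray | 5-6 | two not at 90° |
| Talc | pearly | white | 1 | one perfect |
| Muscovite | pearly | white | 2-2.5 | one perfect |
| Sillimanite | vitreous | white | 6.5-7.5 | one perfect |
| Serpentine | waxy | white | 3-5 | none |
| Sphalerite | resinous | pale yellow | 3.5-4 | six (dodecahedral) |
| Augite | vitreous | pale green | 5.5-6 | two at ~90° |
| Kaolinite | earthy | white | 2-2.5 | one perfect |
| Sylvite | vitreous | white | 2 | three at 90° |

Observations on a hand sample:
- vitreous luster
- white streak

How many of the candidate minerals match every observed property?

Vitreous luster — leaves Halite, Fluorite, Azurite, Gypsum, Aragonite, Hornblende, Sillimanite, Augite, Sylvite.
White streak excludes Azurite, Hornblende, Augite.
The minerals that satisfy all observations are Aragonite, Fluorite, Gypsum, Halite, Sillimanite, Sylvite.
That is 6 minerals.

6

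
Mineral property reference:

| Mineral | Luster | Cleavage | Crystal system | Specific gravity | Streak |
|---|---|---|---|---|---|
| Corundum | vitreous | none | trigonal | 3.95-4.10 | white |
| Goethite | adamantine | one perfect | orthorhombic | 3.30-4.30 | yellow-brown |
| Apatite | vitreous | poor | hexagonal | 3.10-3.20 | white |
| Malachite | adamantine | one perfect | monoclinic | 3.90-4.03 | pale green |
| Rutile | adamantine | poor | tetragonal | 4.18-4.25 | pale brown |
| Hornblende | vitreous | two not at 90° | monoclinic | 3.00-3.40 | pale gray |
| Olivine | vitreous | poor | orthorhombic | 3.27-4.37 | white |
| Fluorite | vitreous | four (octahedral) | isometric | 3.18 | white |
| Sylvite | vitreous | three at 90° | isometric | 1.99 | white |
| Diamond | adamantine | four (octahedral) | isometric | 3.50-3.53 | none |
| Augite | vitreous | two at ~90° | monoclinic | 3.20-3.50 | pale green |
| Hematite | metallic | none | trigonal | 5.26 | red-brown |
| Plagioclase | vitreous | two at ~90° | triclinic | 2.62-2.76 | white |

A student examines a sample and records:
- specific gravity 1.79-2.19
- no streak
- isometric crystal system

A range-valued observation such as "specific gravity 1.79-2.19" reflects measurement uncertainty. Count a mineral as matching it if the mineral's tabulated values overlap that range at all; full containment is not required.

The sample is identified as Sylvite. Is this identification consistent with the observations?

Specific gravity 1.79-2.19 — consistent with Sylvite (SG 1.99).
No streak — Sylvite has white streak; which does not match.
Isometric crystal system — consistent with Sylvite (isometric system).
The streak observation rules out Sylvite.

Inconsistent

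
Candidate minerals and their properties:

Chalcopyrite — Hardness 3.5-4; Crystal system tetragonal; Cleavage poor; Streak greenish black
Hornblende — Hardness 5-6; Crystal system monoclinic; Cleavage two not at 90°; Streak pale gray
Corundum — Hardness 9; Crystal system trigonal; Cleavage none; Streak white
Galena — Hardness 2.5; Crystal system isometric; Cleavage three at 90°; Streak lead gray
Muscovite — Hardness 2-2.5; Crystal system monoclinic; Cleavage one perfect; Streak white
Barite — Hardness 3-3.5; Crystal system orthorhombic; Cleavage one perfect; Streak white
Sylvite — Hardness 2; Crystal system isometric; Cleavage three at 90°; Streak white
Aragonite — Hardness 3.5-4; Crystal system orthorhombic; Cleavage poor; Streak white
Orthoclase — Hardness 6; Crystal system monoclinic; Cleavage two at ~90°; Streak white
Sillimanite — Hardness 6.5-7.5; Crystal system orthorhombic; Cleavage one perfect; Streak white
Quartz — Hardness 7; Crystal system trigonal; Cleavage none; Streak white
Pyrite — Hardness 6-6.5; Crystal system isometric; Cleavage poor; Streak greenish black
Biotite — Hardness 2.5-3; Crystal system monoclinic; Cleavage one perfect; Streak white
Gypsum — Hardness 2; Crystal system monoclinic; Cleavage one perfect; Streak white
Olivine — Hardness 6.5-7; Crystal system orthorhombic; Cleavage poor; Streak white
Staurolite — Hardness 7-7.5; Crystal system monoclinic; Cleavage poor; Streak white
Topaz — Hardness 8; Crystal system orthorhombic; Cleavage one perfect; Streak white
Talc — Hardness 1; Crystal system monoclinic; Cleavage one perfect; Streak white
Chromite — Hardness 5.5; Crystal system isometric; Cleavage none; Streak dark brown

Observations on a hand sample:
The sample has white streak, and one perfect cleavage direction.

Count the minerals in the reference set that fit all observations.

7

White streak is inconsistent with Chalcopyrite, Hornblende, Galena, Pyrite, Chromite.
One perfect cleavage direction: only Muscovite, Barite, Sillimanite, Biotite, Gypsum, Topaz, Talc remain.
Consistent with every observation: Barite, Biotite, Gypsum, Muscovite, Sillimanite, Talc, Topaz.
That is 7 minerals.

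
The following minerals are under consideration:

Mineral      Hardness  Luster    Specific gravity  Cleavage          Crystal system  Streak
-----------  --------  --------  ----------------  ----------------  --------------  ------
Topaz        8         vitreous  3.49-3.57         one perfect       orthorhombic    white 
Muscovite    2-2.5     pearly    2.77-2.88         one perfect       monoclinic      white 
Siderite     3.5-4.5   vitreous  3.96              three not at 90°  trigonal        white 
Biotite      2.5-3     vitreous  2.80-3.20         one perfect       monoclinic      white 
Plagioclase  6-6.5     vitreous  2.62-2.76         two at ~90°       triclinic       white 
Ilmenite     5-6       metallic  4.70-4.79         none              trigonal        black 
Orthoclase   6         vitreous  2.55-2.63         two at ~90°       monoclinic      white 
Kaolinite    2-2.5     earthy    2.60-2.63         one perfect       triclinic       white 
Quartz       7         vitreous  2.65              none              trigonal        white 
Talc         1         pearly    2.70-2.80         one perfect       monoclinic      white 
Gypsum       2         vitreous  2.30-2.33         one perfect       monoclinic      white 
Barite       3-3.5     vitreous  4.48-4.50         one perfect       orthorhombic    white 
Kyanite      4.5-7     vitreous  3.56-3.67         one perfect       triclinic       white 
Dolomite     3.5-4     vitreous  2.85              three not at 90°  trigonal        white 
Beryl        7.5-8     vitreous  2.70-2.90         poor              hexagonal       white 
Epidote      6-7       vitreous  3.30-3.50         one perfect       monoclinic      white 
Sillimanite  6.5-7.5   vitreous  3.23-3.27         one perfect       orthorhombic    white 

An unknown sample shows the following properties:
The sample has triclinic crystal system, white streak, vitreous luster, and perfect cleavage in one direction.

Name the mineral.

Kyanite

Triclinic crystal system — Plagioclase, Kaolinite, Kyanite remain.
White streak — no further eliminations.
Vitreous luster is inconsistent with Kaolinite.
Perfect cleavage in one direction eliminates Plagioclase.
The only mineral consistent with every observation is Kyanite.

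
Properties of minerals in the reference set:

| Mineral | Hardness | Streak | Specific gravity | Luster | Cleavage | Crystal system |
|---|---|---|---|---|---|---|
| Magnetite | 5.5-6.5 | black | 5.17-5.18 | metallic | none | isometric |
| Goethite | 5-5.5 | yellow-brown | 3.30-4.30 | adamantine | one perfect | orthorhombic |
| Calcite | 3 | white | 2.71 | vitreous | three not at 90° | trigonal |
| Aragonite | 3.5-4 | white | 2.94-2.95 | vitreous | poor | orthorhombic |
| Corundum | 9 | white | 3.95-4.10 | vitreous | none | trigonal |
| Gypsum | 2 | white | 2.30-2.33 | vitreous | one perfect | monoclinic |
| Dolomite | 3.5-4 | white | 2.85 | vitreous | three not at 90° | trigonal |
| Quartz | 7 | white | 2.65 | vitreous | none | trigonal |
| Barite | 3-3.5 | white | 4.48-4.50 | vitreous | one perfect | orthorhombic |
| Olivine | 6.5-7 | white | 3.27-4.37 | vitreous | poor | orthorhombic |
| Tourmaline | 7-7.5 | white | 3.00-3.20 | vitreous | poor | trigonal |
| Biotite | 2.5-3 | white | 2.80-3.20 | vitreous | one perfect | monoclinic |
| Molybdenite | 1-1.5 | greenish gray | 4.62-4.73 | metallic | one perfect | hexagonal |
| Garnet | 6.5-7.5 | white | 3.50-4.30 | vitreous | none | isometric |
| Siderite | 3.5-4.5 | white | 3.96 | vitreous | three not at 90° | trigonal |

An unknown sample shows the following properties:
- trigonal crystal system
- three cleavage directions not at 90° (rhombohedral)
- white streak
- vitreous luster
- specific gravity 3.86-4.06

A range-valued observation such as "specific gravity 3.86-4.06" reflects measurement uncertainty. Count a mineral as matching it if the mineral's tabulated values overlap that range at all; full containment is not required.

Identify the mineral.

Trigonal crystal system — Calcite, Corundum, Dolomite, Quartz, Tourmaline, Siderite remain.
Three cleavage directions not at 90° (rhombohedral) excludes Corundum, Quartz, Tourmaline.
White streak — no further eliminations.
Vitreous luster — all remaining candidates fit.
Specific gravity 3.86-4.06 — narrows the field to Siderite.
Only Siderite satisfies all observations.

Siderite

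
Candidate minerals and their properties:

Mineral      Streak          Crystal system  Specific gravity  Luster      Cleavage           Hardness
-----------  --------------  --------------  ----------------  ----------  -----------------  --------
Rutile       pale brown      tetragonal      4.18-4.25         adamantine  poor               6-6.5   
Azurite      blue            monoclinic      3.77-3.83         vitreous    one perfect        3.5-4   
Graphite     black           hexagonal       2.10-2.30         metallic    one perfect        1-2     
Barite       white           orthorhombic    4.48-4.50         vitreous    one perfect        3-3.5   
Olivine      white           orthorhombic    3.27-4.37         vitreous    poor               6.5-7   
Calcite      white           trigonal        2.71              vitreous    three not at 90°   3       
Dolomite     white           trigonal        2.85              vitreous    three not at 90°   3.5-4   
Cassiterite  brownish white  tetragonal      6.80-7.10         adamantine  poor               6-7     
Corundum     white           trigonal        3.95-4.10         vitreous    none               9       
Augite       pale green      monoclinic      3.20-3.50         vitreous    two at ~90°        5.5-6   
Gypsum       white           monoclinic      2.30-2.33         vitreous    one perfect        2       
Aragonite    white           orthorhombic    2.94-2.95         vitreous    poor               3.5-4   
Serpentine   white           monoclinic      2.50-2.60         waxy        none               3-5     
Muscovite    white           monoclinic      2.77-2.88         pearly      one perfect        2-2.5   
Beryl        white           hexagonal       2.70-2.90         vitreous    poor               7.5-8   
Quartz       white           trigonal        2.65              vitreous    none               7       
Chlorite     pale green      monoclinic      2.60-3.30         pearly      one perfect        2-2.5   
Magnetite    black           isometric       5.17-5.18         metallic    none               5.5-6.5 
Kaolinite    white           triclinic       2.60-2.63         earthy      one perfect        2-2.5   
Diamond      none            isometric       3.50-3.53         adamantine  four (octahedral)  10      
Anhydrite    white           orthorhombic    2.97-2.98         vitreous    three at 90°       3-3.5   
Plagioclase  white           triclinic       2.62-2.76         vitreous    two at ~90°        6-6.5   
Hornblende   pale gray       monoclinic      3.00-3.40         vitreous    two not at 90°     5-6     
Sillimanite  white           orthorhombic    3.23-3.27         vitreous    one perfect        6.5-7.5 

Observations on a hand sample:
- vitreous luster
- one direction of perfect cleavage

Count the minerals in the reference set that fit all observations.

4

Vitreous luster — only Azurite, Barite, Olivine, Calcite, Dolomite, Corundum, Augite, Gypsum, Aragonite, Beryl, Quartz, Anhydrite, Plagioclase, Hornblende, Sillimanite remain.
One direction of perfect cleavage — narrows the field to Azurite, Barite, Gypsum, Sillimanite.
The minerals that satisfy all observations are Azurite, Barite, Gypsum, Sillimanite.
That is 4 minerals.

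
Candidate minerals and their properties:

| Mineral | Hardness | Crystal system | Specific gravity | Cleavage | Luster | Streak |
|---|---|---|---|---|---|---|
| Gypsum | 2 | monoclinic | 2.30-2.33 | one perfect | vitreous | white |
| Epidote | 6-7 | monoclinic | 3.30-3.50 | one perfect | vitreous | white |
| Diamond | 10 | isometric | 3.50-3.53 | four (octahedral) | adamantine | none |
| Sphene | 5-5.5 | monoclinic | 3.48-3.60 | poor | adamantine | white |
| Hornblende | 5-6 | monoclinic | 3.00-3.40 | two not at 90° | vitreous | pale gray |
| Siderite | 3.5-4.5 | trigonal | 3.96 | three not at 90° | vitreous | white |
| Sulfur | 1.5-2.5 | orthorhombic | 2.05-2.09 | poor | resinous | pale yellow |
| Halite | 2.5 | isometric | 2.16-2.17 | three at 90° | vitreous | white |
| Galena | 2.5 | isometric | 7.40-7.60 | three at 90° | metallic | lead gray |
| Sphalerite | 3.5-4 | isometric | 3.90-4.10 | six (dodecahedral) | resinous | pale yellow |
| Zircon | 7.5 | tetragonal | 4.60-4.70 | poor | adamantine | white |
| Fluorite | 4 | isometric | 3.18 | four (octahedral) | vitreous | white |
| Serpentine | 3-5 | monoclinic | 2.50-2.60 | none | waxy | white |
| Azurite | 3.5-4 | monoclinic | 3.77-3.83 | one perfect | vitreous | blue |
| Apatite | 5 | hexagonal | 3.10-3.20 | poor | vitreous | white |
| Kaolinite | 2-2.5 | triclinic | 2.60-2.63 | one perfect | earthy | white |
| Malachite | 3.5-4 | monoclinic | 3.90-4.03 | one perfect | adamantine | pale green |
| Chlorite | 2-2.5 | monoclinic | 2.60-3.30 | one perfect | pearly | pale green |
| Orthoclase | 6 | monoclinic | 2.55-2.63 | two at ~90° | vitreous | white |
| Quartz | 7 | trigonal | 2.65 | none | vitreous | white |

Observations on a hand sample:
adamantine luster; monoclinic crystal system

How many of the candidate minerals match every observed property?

Adamantine luster — leaves Diamond, Sphene, Zircon, Malachite.
Monoclinic crystal system is inconsistent with Diamond, Zircon.
The minerals that satisfy all observations are Malachite, Sphene.
That is 2 minerals.

2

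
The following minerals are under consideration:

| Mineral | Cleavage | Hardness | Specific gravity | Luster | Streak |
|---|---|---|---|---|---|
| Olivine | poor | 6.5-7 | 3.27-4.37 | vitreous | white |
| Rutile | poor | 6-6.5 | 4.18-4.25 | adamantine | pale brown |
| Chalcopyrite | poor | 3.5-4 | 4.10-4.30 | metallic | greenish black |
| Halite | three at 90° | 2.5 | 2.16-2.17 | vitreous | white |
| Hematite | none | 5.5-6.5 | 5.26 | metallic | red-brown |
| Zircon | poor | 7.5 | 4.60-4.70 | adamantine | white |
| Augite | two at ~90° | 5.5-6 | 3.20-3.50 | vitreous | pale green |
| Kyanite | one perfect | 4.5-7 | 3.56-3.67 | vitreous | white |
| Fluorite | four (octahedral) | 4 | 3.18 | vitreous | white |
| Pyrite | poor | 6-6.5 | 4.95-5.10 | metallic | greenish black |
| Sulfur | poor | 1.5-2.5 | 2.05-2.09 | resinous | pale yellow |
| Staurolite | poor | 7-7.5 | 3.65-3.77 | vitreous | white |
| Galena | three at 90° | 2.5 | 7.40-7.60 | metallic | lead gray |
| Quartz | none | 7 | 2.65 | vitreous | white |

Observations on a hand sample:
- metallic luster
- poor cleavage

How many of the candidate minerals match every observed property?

2

Metallic luster — narrows the field to Chalcopyrite, Hematite, Pyrite, Galena.
Poor cleavage excludes Hematite, Galena.
Remaining candidates: Chalcopyrite, Pyrite.
That is 2 minerals.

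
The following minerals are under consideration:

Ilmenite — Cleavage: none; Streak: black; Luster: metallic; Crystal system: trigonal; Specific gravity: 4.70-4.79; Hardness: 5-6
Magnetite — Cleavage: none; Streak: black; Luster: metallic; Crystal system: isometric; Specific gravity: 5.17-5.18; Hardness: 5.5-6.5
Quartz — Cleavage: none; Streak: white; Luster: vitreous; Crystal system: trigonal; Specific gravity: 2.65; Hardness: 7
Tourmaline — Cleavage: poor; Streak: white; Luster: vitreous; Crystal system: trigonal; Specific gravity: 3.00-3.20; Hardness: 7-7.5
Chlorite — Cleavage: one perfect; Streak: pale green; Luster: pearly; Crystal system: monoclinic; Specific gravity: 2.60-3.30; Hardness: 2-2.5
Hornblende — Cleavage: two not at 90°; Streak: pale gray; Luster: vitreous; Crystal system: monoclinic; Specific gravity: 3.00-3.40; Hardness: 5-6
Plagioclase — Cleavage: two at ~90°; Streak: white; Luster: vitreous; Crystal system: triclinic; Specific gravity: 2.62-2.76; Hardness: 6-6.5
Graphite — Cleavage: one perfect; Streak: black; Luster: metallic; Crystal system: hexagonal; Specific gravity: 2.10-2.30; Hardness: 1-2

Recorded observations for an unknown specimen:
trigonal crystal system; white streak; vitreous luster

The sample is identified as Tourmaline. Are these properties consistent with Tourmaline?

Trigonal crystal system — agrees with Tourmaline (trigonal system).
White streak — agrees with Tourmaline (white streak).
Vitreous luster — agrees with Tourmaline (vitreous luster).
All observations are consistent with the tabulated values for Tourmaline.

Consistent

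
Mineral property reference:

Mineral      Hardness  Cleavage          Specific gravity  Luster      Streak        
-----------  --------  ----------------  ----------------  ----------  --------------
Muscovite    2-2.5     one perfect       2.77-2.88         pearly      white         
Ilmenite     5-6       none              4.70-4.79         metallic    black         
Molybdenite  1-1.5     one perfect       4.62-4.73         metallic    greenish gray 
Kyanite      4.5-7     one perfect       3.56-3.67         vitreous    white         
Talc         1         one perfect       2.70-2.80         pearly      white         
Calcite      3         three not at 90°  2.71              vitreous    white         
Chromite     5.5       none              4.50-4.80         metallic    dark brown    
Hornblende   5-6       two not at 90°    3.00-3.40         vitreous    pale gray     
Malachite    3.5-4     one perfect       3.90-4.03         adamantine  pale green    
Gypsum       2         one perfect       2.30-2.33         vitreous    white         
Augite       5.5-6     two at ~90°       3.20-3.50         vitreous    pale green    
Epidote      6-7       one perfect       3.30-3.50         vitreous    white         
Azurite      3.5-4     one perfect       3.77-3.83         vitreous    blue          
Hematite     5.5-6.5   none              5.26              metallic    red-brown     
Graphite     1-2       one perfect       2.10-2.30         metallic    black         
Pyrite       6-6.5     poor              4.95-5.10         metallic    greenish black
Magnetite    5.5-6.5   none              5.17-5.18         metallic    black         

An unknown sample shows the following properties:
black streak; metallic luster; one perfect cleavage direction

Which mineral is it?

Graphite

Black streak — Ilmenite, Graphite, Magnetite remain.
Metallic luster — consistent with all remaining minerals.
One perfect cleavage direction — only Graphite remains.
Only Graphite satisfies all observations.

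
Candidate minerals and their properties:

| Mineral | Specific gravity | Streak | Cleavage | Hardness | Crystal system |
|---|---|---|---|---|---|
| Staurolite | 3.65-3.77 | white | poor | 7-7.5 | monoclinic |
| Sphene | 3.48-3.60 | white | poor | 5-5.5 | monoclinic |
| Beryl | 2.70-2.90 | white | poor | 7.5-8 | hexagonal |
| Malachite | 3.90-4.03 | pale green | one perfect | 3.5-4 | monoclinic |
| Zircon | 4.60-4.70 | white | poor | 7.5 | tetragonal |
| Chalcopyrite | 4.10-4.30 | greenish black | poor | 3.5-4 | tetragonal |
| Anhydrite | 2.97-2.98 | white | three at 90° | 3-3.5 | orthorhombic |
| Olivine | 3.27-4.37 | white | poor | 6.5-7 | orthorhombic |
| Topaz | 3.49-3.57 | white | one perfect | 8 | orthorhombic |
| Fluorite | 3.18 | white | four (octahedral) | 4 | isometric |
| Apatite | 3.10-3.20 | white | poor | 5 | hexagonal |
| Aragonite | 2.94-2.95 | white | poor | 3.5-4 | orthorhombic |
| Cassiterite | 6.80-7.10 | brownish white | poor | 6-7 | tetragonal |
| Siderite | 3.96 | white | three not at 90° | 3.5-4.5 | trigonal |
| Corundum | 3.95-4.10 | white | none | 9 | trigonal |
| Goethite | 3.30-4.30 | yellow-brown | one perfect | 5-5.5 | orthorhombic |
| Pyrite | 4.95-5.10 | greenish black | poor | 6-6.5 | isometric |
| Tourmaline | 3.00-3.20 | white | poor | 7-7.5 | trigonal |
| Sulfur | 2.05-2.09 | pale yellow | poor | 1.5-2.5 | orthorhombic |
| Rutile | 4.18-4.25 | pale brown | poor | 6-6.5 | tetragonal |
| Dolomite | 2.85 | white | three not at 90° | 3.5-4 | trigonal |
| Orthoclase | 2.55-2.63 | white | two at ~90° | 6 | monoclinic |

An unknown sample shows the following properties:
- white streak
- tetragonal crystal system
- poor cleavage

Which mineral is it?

Zircon

White streak: only Staurolite, Sphene, Beryl, Zircon, Anhydrite, Olivine, Topaz, Fluorite, Apatite, Aragonite, Siderite, Corundum, Tourmaline, Dolomite, Orthoclase remain.
Tetragonal crystal system: leaves Zircon.
Poor cleavage: every remaining candidate is consistent.
Only Zircon satisfies all observations.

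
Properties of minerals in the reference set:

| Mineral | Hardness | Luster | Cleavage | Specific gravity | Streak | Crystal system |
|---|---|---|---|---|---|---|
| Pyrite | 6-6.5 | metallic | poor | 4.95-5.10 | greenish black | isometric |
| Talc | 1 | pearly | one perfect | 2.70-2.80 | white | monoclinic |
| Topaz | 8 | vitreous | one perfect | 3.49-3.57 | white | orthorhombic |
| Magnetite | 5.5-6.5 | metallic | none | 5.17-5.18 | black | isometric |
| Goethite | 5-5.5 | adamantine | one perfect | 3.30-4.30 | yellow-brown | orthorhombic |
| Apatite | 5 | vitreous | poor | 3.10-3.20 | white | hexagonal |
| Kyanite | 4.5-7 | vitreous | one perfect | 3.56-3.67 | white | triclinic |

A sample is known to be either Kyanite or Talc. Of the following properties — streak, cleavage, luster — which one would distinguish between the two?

Streak: both white — same for both.
Cleavage: both one perfect — same for both.
Luster: Kyanite vitreous, Talc pearly — different.
Luster is the diagnostic property here.

luster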